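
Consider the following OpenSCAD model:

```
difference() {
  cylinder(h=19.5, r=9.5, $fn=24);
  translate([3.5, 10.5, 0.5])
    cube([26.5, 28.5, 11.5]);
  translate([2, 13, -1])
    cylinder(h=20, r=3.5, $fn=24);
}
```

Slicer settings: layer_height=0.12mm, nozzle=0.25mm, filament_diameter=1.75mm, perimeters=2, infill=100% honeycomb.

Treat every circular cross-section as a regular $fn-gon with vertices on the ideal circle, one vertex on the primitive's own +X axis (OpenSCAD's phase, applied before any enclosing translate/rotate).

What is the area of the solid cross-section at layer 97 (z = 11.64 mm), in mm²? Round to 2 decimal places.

280.30 mm²

At z = 11.64 mm: the r=9.5 cylinder contributes a regular 24-gon of circumradius 9.5 (area = (24/2)·9.500²·sin(360°/24) = 280.30 mm²); the 26.5×28.5 cube at (3.5, 10.5) contributes its full rectangle (area 755.25 mm²); the r=3.5 cylinder at (2, 13) contributes a regular 24-gon of circumradius 3.5 (area = (24/2)·3.500²·sin(360°/24) = 38.05 mm²); After the difference (first − rest): starting from the r=9.5 cylinder (280.30 mm²), the 26.5×28.5 cube at (3.5, 10.5) misses the remaining region (no effect); the r=3.5 cylinder at (2, 13) misses the remaining region (no effect) — area = 280.30 mm². Overall, the cross-section is a single solid region. Net area = 280.30 mm².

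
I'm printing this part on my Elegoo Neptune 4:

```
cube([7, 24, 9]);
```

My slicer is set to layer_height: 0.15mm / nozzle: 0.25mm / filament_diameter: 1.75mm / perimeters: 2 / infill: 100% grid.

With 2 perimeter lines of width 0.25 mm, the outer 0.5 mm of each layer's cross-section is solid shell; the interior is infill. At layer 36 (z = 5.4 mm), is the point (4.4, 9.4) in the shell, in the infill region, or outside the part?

At z = 5.4 mm: the cube is present — its section is the full 7×24 rectangle. Overall, the cross-section is a single solid region. The nearest boundary edge runs (7.00, 0.00)→(7.00, 24.00); distance from the point to it = 2.60 mm. The point is inside the cross-section and 2.60 mm from the nearest boundary — more than the 0.5 mm shell width (2 × 0.25), so it's in the infill interior.

infill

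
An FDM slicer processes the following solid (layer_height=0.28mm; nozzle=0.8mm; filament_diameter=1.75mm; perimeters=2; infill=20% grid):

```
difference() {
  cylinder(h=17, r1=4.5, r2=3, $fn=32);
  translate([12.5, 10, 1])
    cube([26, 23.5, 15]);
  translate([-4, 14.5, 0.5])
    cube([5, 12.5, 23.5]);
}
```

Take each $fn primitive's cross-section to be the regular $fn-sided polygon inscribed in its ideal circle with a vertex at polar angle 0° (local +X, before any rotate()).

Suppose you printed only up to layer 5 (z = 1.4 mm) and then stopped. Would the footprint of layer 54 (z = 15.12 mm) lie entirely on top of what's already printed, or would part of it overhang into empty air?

entirely on top

Compare the two slices. At z = 1.4: the cone (r1=4.5→r2=3) has section circumradius 4.376 here — a regular 32-gon (area = (32/2)·4.376²·sin(360°/32) = 59.79 mm²); the cube at (12.5, 10) is present — its section is the full 26×23.5 rectangle (area 611.00 mm²); the cube at (-4, 14.5) (footprint 5×12.5) is included at this height (area 62.50 mm²); After the difference (first − rest): starting from the cone (59.79 mm²), the 26×23.5 cube at (12.5, 10) misses the remaining region (no effect); the 5×12.5 cube at (-4, 14.5) misses the remaining region (no effect) — area = 59.79 mm². At z = 15.12: the cone: at t=0.889 of its height the radius interpolates to r₁+(r₂−r₁)t = 3.166, giving a regular 32-gon of that circumradius (area = (32/2)·3.166²·sin(360°/32) = 31.29 mm²); the cube at (12.5, 10) is present — its section is the full 26×23.5 rectangle (area 611.00 mm²); the cube at (-4, 14.5) is present — its section is the full 5×12.5 rectangle (area 62.50 mm²); Subtracting the remaining from the first: starting from the cone (31.29 mm²), the 26×23.5 cube at (12.5, 10) misses the remaining region (no effect); the 5×12.5 cube at (-4, 14.5) misses the remaining region (no effect) — area = 31.29 mm². Checking containment: the cross-section at z = 15.12 is a subset of the cross-section at z = 1.4.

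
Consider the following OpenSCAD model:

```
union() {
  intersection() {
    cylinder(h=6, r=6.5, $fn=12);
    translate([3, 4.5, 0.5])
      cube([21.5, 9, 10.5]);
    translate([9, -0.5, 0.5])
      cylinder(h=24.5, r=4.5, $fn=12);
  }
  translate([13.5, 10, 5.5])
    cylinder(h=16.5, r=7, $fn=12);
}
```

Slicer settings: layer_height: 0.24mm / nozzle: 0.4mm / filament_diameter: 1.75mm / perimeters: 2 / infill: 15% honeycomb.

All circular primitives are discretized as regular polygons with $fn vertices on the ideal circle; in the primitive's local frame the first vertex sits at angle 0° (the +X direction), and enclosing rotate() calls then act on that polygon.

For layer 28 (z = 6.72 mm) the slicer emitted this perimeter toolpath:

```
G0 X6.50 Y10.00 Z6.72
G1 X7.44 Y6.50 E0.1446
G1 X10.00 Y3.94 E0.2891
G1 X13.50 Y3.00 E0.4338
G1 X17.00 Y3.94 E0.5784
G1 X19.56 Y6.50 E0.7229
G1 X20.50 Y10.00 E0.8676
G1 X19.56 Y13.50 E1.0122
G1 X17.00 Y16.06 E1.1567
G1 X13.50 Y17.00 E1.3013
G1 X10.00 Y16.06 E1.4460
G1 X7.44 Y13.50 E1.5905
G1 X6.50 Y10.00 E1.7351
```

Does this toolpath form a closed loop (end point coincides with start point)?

Start point (G0): (6.50, 10.00). End point (last G1): the path returns to the start — closed.

yes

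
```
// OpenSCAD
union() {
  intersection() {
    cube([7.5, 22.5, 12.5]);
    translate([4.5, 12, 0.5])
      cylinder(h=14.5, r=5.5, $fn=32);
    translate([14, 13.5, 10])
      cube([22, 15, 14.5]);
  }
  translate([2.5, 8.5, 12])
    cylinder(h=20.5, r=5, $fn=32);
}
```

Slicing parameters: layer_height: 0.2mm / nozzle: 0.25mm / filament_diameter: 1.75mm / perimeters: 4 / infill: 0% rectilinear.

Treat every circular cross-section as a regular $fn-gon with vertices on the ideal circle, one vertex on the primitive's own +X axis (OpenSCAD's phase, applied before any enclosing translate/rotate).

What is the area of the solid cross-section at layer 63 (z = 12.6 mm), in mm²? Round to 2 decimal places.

78.04 mm²

At z = 12.6 mm: the cube is not intersected at this z (z outside [0, 12.5]); the r=5.5 cylinder at (4.5, 12) gives a regular 32-gon of circumradius 5.5 (constant along its height) (area = (32/2)·5.500²·sin(360°/32) = 94.42 mm²); the 22×15 cube at (14, 13.5) contributes its full rectangle (area 330.00 mm²); After intersecting: at least one operand is absent at this height, so nothing remains; the r=5 cylinder at (2.5, 8.5) gives a regular 32-gon of circumradius 5 (constant along its height) (area = (32/2)·5.000²·sin(360°/32) = 78.04 mm²); Combining (union): only the r=5 cylinder at (2.5, 8.5) is present, so the union is just that shape — area = 78.04 mm². Overall, the cross-section is a single solid region. Net area = 78.04 mm².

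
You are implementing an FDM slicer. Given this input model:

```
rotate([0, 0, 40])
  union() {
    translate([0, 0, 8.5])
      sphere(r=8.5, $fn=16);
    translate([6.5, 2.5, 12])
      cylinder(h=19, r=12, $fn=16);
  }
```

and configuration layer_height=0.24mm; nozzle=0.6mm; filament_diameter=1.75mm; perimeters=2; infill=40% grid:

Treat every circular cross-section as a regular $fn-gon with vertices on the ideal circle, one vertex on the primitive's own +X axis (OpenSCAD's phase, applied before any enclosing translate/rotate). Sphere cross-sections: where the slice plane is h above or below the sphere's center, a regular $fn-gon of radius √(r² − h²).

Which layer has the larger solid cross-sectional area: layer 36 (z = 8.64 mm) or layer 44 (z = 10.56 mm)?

layer 36 (z = 8.64 mm)

Layer 36 (z = 8.64): the r=8.5 sphere slices to a regular 16-gon of circumradius 8.499 (√(r²−h²) with h=0.14 from center) (area = (16/2)·8.499²·sin(360°/16) = 221.13 mm²); the cylinder at (6.5, 2.5) is not intersected at this z (z outside [12, 31]); Combining (union): only the r=8.5 sphere is present, so the union is just that shape — area = 221.13 mm²; (whole slice rotated 40° about Z — lengths, areas and connectivity unchanged). So its area = 221.13 mm². Layer 44 (z = 10.56): the sphere: section is a regular 16-gon, circumradius = √(r²−h²) = √(8.5²−2.06²) = 8.247 (area = (16/2)·8.247²·sin(360°/16) = 208.20 mm²); the cylinder at (6.5, 2.5) is not intersected at this z (z outside [12, 31]); Taking the union: only the r=8.5 sphere is present, so the union is just that shape — area = 208.20 mm²; (rotated 40° about Z; rotation is an isometry so areas/perimeters/island counts are preserved). So its area = 208.20 mm². Layer 36 is larger (221.13 vs 208.20 mm²).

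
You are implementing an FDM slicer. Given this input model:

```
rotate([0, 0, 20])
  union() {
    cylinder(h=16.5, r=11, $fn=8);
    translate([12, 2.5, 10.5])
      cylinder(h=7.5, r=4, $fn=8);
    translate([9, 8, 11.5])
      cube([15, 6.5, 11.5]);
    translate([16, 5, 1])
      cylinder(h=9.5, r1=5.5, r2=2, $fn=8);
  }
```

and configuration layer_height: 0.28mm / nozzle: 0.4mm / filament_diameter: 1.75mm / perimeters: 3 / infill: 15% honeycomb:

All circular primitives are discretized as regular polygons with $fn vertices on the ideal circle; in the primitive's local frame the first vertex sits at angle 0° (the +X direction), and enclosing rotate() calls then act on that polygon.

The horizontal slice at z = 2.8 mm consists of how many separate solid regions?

At z = 2.8 mm: the cylinder: section is a regular 8-gon, circumradius r=11; the cylinder at (12, 2.5) does not reach this height (z outside [10.5, 18]); the cube at (9, 8) does not reach this height (z outside [11.5, 23]); the cone at (16, 5) (r1=5.5→r2=2) has section circumradius 4.837 here — a regular 8-gon; Taking the union: the 2 present regions are separate (no shared area or edge), so areas and boundary lengths simply add and each stays a separate island — 2 connected regions; (whole slice rotated 20° about Z — lengths, areas and connectivity unchanged). The result has 2 disconnected regions.

2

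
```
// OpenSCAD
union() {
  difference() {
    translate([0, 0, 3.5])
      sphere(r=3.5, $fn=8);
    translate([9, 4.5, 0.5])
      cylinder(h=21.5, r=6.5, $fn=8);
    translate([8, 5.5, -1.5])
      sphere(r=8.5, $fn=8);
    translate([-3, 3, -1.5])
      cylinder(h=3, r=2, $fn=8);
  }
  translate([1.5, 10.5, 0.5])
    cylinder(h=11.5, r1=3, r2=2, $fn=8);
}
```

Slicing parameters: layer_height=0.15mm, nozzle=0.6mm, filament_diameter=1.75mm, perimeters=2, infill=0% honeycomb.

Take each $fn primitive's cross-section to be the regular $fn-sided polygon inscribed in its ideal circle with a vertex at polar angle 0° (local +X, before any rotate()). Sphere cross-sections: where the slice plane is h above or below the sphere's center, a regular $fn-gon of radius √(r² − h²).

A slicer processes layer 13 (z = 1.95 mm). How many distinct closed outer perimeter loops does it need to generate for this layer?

2

At z = 1.95 mm: the sphere: section is a regular 8-gon, circumradius = √(r²−h²) = √(3.5²−1.55²) = 3.138; the r=6.5 cylinder at (9, 4.5) gives a regular 8-gon of circumradius 6.5 (constant along its height); the r=8.5 sphere at (8, 5.5) contributes a regular 8-gon of circumradius √(8.5²−3.45²) = 7.768; the cylinder at (-3, 3) does not reach this height (z outside [-1.5, 1.5]); Taking the first minus the rest: starting from the r=3.5 sphere, the r=6.5 cylinder at (9, 4.5) misses the remaining region (no effect); the r=8.5 sphere at (8, 5.5) partially overlaps it — only the 1.56 mm² overlap (of its 170.69 mm²) is removed, clipping the outline — 1 connected region; the cone at (1.5, 10.5): at t=0.126 of its height the radius interpolates to r₁+(r₂−r₁)t = 2.874, giving a regular 8-gon of that circumradius; Combining (union): the 2 present regions are separate (no shared area or edge), so areas and boundary lengths simply add and each stays a separate island — 2 connected regions. The result has 2 disconnected regions.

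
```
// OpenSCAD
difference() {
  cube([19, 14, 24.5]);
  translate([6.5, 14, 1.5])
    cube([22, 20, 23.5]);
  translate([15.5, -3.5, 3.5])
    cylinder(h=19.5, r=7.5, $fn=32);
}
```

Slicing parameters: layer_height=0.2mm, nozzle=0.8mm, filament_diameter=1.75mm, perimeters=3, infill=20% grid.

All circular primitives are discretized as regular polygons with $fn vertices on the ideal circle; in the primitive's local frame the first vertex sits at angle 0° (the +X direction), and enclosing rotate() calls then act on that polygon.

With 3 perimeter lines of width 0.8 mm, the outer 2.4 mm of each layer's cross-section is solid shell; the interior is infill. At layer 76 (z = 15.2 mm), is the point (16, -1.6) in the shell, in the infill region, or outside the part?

outside

At z = 15.2 mm: the 19×14 cube contributes its full rectangle; the cube at (6.5, 14) is present — its section is the full 22×20 rectangle; the r=7.5 cylinder at (15.5, -3.5) contributes a regular 32-gon of circumradius 7.5; Taking the first minus the rest: starting from the 19×14 cube, the 22×20 cube at (6.5, 14) misses the remaining region (no effect); the r=7.5 cylinder at (15.5, -3.5) partially overlaps it — only the 31.65 mm² overlap (of its 175.58 mm²) is removed, clipping the outline — 1 connected region. Overall, the cross-section is a single solid region. The nearest boundary edge runs (18.37, 3.43)→(16.96, 3.86); distance from the point to it = 5.50 mm. The point is not inside any of the regions above, so it lies outside the cross-section (5.50 mm from the nearest boundary).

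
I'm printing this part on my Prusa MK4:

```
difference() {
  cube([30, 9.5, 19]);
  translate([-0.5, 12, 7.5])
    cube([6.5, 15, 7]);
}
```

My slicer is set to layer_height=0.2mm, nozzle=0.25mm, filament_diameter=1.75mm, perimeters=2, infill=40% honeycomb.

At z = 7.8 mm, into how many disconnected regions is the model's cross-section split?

1

At z = 7.8 mm: the cube is present — its section is the full 30×9.5 rectangle; the 6.5×15 cube at (-0.5, 12) contributes its full rectangle; Subtracting the remaining from the first: starting from the 30×9.5 cube, the 6.5×15 cube at (-0.5, 12) misses the remaining region (no effect) — 1 connected region. The result has 1 disconnected region.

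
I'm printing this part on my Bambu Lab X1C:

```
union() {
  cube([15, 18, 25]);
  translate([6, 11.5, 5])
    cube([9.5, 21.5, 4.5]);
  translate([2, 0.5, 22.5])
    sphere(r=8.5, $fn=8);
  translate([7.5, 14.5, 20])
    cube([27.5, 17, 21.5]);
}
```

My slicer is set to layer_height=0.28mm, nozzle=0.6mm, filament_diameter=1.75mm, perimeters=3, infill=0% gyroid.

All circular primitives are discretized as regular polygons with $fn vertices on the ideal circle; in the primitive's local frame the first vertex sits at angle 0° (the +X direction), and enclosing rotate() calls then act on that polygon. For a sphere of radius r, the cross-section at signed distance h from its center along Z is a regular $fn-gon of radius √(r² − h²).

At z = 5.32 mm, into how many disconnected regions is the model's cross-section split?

At z = 5.32 mm: the cube is present — its section is the full 15×18 rectangle; the cube at (6, 11.5) (footprint 9.5×21.5) is included at this height; the sphere at (2, 0.5) does not reach this height (|z−center|=17.180 > r=8.5); the cube at (7.5, 14.5) is not intersected at this z (z outside [20, 41.5]); Taking the union: the regions partially overlap (shared area 58.50 mm²), so overlapping operands fuse into one piece — 1 connected region. The result has 1 disconnected region.

1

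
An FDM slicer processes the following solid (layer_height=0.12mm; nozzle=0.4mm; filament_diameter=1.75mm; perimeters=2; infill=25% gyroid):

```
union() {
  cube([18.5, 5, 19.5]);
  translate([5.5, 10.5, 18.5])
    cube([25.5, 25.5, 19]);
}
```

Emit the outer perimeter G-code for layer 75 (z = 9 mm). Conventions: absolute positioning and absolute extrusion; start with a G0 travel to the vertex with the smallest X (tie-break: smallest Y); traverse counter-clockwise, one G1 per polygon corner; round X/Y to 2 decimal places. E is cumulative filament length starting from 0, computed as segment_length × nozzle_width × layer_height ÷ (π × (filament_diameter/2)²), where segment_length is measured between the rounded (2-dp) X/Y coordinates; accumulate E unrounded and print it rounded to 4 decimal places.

At z = 9 mm: the cube (footprint 18.5×5) is included at this height; the cube at (5.5, 10.5) is absent (z outside [18.5, 37.5]); Taking the union: only the 18.5×5 cube is present, so the union is just that shape — 1 connected region. The outline is a single polygon with 4 vertices. Extrusion per mm of travel: 0.4 × 0.12 / (π × 0.875²) = 0.019956. Accumulating E over each segment gives final E = 0.9379.

G0 X0.00 Y0.00 Z9.00
G1 X18.50 Y0.00 E0.3692
G1 X18.50 Y5.00 E0.4690
G1 X0.00 Y5.00 E0.8382
G1 X0.00 Y0.00 E0.9379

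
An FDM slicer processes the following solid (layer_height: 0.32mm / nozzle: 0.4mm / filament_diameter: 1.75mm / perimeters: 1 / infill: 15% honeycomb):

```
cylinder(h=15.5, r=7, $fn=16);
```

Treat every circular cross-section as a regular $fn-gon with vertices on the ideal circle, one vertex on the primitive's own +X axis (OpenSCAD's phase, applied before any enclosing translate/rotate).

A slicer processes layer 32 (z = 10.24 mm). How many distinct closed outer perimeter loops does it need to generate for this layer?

1

At z = 10.24 mm: the cylinder: section is a regular 16-gon, circumradius r=7. The result has 1 disconnected region.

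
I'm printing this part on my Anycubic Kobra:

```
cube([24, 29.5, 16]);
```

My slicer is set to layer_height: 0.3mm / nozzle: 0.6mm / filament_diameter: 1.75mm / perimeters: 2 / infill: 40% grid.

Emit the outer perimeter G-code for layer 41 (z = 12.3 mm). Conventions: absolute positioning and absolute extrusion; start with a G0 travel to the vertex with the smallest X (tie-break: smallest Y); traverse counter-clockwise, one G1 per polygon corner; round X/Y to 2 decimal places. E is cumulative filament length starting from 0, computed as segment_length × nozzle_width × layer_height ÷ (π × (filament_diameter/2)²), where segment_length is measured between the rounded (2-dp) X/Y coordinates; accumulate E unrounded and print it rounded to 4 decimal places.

At z = 12.3 mm: the 24×29.5 cube contributes its full rectangle. The outline is a single polygon with 4 vertices. Extrusion per mm of travel: 0.6 × 0.3 / (π × 0.875²) = 0.074835. Accumulating E over each segment gives final E = 8.0074.

G0 X0.00 Y0.00 Z12.30
G1 X24.00 Y0.00 E1.7960
G1 X24.00 Y29.50 E4.0037
G1 X0.00 Y29.50 E5.7997
G1 X0.00 Y0.00 E8.0074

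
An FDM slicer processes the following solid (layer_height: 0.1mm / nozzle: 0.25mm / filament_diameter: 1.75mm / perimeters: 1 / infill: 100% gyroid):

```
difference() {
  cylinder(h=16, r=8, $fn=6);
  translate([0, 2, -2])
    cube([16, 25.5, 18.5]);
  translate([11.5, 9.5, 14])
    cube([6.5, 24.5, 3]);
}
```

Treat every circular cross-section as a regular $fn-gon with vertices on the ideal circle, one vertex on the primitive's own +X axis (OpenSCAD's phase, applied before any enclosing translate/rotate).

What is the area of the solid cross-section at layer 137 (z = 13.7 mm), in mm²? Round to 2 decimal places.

139.55 mm²

At z = 13.7 mm: the cylinder: section is a regular 6-gon, circumradius r=8 (area = (6/2)·8.000²·sin(360°/6) = 166.28 mm²); the cube at (0, 2) (footprint 16×25.5) is included at this height (area 408.00 mm²); the cube at (11.5, 9.5) does not reach this height (z outside [14, 17]); Subtracting the remaining from the first: starting from the r=8 cylinder (166.28 mm²), the 16×25.5 cube at (0, 2) partially overlaps it — only the 26.72 mm² overlap (of its 408.00 mm²) is removed, clipping the outline — area = 139.55 mm². Overall, the cross-section is a single solid region. Net area = 139.55 mm².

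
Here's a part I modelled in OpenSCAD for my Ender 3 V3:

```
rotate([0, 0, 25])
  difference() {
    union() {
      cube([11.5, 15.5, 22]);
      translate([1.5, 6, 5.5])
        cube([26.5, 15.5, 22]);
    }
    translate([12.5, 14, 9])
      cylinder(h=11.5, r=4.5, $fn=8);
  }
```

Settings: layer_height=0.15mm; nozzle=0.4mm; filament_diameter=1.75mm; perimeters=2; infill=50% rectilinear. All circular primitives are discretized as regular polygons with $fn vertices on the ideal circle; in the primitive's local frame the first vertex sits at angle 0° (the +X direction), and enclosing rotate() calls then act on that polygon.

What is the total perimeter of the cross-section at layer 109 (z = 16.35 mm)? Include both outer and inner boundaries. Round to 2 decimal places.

At z = 16.35 mm: the cube is present — its section is the full 11.5×15.5 rectangle (perimeter 54.00 mm); the 26.5×15.5 cube at (1.5, 6) contributes its full rectangle (perimeter 84.00 mm); Merging all regions: the regions partially overlap (shared area 95.00 mm²), so the edge portions inside another operand are dropped and the merged outline is re-measured after clipping — boundary = 99.00 mm; the cylinder at (12.5, 14): section is a regular 8-gon, circumradius r=4.5 (perimeter = 2·8·4.500·sin(180°/8) = 27.55 mm); Taking the first minus the rest: starting from that combined region, the r=4.5 cylinder at (12.5, 14) lies wholly inside it (removes its full 57.28 mm² and its 27.55 mm outline becomes a hole wall) — boundary (outer + 1 inner loop) = 126.55 mm; (whole slice rotated 25° about Z — lengths, areas and connectivity unchanged). Overall, the cross-section is one region with 1 hole. Total boundary length (outer + inner) = 126.55 mm.

126.55 mm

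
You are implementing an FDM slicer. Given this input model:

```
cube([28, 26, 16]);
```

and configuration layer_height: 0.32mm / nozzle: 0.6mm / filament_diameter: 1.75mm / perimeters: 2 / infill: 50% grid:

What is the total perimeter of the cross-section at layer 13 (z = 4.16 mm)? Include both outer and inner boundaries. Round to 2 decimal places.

At z = 4.16 mm: the cube (footprint 28×26) is included at this height (perimeter 108.00 mm). Overall, the cross-section is a single solid region. Total boundary length (outer) = 108.00 mm.

108.00 mm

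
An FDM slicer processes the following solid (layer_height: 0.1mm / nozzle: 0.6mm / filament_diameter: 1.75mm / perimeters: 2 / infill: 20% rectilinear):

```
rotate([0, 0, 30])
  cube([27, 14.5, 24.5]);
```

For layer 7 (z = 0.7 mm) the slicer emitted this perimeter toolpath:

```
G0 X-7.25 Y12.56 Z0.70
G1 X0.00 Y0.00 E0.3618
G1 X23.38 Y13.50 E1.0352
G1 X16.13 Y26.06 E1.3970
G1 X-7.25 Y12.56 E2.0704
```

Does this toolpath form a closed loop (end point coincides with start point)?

yes

Start point (G0): (-7.25, 12.56). End point (last G1): the path returns to the start — closed.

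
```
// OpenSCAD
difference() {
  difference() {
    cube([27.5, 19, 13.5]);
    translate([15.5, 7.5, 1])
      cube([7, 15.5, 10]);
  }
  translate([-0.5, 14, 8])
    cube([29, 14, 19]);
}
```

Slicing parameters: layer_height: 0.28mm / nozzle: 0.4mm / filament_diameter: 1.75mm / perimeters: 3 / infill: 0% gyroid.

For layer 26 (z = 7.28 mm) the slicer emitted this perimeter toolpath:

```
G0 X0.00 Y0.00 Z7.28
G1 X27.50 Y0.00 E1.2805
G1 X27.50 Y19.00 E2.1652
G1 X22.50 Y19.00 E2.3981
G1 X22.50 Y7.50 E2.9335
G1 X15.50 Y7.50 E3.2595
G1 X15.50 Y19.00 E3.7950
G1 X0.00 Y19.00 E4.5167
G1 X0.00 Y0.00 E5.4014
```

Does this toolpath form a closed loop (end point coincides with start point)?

yes

Start point (G0): (0.00, 0.00). End point (last G1): the path returns to the start — closed.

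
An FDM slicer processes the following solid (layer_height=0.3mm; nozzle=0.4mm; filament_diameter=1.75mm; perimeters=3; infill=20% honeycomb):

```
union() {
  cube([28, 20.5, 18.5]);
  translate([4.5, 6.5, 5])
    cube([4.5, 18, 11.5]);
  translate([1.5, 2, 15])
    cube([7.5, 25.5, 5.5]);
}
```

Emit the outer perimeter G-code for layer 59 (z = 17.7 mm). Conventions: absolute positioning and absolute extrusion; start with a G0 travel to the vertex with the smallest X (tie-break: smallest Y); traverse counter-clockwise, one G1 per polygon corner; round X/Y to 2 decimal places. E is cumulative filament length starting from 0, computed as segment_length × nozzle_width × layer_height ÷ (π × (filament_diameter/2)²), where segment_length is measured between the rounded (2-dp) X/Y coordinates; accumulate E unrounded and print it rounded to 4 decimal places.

At z = 17.7 mm: the cube is present — its section is the full 28×20.5 rectangle; the cube at (4.5, 6.5) is not intersected at this z (z outside [5, 16.5]); the 7.5×25.5 cube at (1.5, 2) contributes its full rectangle; Combining (union): the regions partially overlap (shared area 138.75 mm²), so overlapping operands fuse into one piece — 1 connected region. The outline is a single polygon with 8 vertices. Extrusion per mm of travel: 0.4 × 0.3 / (π × 0.875²) = 0.049890. Accumulating E over each segment gives final E = 5.5378.

G0 X0.00 Y0.00 Z17.70
G1 X28.00 Y0.00 E1.3969
G1 X28.00 Y20.50 E2.4197
G1 X9.00 Y20.50 E3.3676
G1 X9.00 Y27.50 E3.7168
G1 X1.50 Y27.50 E4.0910
G1 X1.50 Y20.50 E4.4402
G1 X0.00 Y20.50 E4.5151
G1 X0.00 Y0.00 E5.5378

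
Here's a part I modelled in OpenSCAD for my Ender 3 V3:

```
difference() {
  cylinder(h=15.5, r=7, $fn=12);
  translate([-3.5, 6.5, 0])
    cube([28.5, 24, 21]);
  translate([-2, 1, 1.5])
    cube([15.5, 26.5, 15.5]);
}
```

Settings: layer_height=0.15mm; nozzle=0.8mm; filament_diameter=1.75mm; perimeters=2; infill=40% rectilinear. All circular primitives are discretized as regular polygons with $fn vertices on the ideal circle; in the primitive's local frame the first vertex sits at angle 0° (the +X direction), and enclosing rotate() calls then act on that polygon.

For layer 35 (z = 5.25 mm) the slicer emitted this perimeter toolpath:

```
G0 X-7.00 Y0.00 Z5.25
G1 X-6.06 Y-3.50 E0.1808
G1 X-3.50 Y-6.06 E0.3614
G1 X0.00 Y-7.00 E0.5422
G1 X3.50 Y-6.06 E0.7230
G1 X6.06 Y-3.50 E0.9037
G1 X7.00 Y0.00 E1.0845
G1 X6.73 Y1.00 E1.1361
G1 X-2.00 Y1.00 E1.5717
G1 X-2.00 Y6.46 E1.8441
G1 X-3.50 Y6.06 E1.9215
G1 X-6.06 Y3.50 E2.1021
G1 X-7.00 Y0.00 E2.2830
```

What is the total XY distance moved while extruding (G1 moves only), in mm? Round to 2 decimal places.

45.76 mm

Sum the Euclidean lengths of each G1 segment: total = 45.76 mm.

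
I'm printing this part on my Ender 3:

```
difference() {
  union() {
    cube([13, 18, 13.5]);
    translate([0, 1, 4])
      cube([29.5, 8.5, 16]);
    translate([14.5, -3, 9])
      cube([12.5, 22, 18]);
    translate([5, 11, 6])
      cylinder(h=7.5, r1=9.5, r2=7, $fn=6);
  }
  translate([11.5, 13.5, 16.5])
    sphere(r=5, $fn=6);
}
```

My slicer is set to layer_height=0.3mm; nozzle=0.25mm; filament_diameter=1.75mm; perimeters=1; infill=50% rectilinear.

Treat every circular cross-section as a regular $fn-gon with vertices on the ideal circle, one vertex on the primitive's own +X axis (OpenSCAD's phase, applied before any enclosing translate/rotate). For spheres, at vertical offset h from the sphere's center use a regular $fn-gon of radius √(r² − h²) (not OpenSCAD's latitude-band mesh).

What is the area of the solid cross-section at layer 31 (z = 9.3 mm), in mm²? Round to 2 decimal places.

565.65 mm²

At z = 9.3 mm: the 13×18 cube contributes its full rectangle (area 234.00 mm²); the cube at (0, 1) is present — its section is the full 29.5×8.5 rectangle (area 250.75 mm²); the 12.5×22 cube at (14.5, -3) contributes its full rectangle (area 275.00 mm²); the cone at (5, 11) (r1=9.5→r2=7) has section circumradius 8.400 here — a regular 6-gon (area = (6/2)·8.400²·sin(360°/6) = 183.32 mm²); Taking the union: the regions partially overlap — summed areas 943.07 mm² minus the doubly-counted overlap 377.42 mm² gives 565.65 mm² — area = 565.65 mm²; the sphere at (11.5, 13.5) does not reach this height (|z−center|=7.200 > r=5); Taking the first minus the rest: none of the subtracted shapes is present at this height, so that combined region is unchanged — area = 565.65 mm². Overall, the cross-section is a single solid region. Net area = 565.65 mm².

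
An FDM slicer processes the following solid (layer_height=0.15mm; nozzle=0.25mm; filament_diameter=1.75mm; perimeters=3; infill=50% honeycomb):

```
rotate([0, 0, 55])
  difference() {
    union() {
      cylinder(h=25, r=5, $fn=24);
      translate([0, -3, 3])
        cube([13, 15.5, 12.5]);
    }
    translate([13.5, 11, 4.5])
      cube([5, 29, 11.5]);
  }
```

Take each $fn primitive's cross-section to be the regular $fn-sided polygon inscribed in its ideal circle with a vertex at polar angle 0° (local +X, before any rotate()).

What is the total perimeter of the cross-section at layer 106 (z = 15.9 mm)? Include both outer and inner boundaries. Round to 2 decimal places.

At z = 15.9 mm: the r=5 cylinder contributes a regular 24-gon of circumradius 5 (perimeter = 2·24·5.000·sin(180°/24) = 31.33 mm); the cube at (0, -3) is absent (z outside [3, 15.5]); Taking the union: only the r=5 cylinder is present, so the union is just that shape — boundary = 31.33 mm; the cube at (13.5, 11) (footprint 5×29) is included at this height (perimeter 68.00 mm); Taking the first minus the rest: starting from that combined region, the 5×29 cube at (13.5, 11) misses the remaining region (no effect) — boundary = 31.33 mm; (whole slice rotated 55° about Z — lengths, areas and connectivity unchanged). Overall, the cross-section is a single solid region. Total boundary length (outer) = 31.33 mm.

31.33 mm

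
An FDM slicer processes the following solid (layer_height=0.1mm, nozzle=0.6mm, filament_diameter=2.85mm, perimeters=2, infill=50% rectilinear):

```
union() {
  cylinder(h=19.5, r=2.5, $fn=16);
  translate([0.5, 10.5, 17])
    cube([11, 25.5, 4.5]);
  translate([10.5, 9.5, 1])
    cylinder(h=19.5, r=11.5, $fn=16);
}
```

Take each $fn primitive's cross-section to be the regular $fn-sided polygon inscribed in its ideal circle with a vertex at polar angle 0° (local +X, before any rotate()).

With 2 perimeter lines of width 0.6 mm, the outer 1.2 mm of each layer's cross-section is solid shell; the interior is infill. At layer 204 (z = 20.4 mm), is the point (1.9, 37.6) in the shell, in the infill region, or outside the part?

At z = 20.4 mm: the cylinder is not intersected at this z (z outside [0, 19.5]); the cube at (0.5, 10.5) is present — its section is the full 11×25.5 rectangle; the cylinder at (10.5, 9.5): section is a regular 16-gon, circumradius r=11.5; Taking the union: the regions partially overlap (shared area 96.65 mm²), so overlapping operands fuse into one piece — 1 connected region. Overall, the cross-section is a single solid region. The nearest boundary edge runs (0.50, 36.00)→(11.50, 36.00); distance from the point to it = 1.60 mm. The point is not inside any of the regions above, so it lies outside the cross-section (1.60 mm from the nearest boundary).

outside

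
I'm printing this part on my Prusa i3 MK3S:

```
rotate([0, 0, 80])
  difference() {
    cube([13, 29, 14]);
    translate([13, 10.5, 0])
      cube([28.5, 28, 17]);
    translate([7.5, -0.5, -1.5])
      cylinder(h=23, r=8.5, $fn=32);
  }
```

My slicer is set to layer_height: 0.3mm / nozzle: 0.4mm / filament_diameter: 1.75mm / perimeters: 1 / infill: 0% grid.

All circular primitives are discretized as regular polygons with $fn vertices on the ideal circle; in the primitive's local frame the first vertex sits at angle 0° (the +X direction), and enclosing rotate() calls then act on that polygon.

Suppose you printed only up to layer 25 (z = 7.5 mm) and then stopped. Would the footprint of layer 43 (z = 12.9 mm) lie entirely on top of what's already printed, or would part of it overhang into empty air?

Compare the two slices. At z = 7.5: the 13×29 cube contributes its full rectangle (area 377.00 mm²); the cube at (13, 10.5) is present — its section is the full 28.5×28 rectangle (area 798.00 mm²); the r=8.5 cylinder at (7.5, -0.5) gives a regular 32-gon of circumradius 8.5 (constant along its height) (area = (32/2)·8.500²·sin(360°/32) = 225.52 mm²); After the difference (first − rest): starting from the 13×29 cube (377.00 mm²), the 28.5×28 cube at (13, 10.5) misses the remaining region (no effect); the r=8.5 cylinder at (7.5, -0.5) partially overlaps it — only the 90.37 mm² overlap (of its 225.52 mm²) is removed, clipping the outline — area = 286.63 mm²; (whole slice rotated 80° about Z — lengths, areas and connectivity unchanged). At z = 12.9: the cube (footprint 13×29) is included at this height (area 377.00 mm²); the cube at (13, 10.5) (footprint 28.5×28) is included at this height (area 798.00 mm²); the r=8.5 cylinder at (7.5, -0.5) contributes a regular 32-gon of circumradius 8.5 (area = (32/2)·8.500²·sin(360°/32) = 225.52 mm²); Taking the first minus the rest: starting from the 13×29 cube (377.00 mm²), the 28.5×28 cube at (13, 10.5) misses the remaining region (no effect); the r=8.5 cylinder at (7.5, -0.5) partially overlaps it — only the 90.37 mm² overlap (of its 225.52 mm²) is removed, clipping the outline — area = 286.63 mm²; (whole slice rotated 80° about Z — lengths, areas and connectivity unchanged). Checking containment: the cross-section at z = 12.9 is a subset of the cross-section at z = 7.5.

entirely on top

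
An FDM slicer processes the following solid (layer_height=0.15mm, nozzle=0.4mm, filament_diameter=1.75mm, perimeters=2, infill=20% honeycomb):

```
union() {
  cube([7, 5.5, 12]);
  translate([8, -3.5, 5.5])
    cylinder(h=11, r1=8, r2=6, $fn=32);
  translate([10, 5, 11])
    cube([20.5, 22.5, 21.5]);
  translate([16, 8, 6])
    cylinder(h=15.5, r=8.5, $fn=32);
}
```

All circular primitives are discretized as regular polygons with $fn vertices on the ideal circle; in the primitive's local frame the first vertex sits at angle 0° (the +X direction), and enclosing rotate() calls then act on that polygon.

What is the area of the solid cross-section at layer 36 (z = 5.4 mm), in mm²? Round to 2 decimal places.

38.50 mm²

At z = 5.4 mm: the cube is present — its section is the full 7×5.5 rectangle (area 38.50 mm²); the cone at (8, -3.5) is not intersected at this z (z outside [5.5, 16.5]); the cube at (10, 5) does not reach this height (z outside [11, 32.5]); the cylinder at (16, 8) does not reach this height (z outside [6, 21.5]); Merging all regions: only the 7×5.5 cube is present, so the union is just that shape — area = 38.50 mm². Overall, the cross-section is a single solid region. Net area = 38.50 mm².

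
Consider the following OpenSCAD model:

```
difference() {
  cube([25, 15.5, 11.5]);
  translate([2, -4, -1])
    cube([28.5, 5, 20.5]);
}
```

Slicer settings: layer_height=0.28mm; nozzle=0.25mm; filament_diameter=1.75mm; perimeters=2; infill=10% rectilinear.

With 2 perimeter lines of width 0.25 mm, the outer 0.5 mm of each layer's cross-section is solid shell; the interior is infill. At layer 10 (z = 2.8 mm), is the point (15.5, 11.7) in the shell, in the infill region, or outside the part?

infill

At z = 2.8 mm: the cube (footprint 25×15.5) is included at this height; the 28.5×5 cube at (2, -4) contributes its full rectangle; Subtracting the remaining from the first: starting from the 25×15.5 cube, the 28.5×5 cube at (2, -4) partially overlaps it — only the 23.00 mm² overlap (of its 142.50 mm²) is removed, clipping the outline — 1 connected region. Overall, the cross-section is a single solid region. The nearest boundary edge runs (0.00, 15.50)→(25.00, 15.50); distance from the point to it = 3.80 mm. The point is inside the cross-section and 3.80 mm from the nearest boundary — more than the 0.5 mm shell width (2 × 0.25), so it's in the infill interior.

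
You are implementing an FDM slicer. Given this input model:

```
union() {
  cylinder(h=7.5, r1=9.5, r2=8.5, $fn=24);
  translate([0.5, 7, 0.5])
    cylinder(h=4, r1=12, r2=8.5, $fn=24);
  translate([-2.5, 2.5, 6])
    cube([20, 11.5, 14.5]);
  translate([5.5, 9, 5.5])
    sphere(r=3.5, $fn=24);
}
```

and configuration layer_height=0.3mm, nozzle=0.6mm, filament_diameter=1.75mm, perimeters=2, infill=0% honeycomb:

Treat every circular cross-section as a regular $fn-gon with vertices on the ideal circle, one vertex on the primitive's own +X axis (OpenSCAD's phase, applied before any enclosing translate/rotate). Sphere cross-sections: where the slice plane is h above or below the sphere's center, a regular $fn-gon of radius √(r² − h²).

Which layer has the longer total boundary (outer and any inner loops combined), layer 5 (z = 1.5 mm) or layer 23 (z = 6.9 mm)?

Layer 5 (z = 1.5): the cone: at t=0.200 of its height the radius interpolates to r₁+(r₂−r₁)t = 9.300, giving a regular 24-gon of that circumradius (perimeter = 2·24·9.300·sin(180°/24) = 58.27 mm); the cone at (0.5, 7) contributes a regular 24-gon of circumradius 11.125 (interpolated between r1=12 and r2=8.5 at t=0.250) (perimeter = 2·24·11.125·sin(180°/24) = 69.70 mm); the cube at (-2.5, 2.5) does not reach this height (z outside [6, 20.5]); the sphere at (5.5, 9) is absent (|z−center|=4.000 > r=3.5); Taking the union: the regions partially overlap (shared area 181.80 mm²), so the edge portions inside another operand are dropped and the merged outline is re-measured after clipping — boundary = 78.79 mm. So its perimeter = 78.79 mm. Layer 23 (z = 6.9): the cone contributes a regular 24-gon of circumradius 8.580 (interpolated between r1=9.5 and r2=8.5 at t=0.920) (perimeter = 2·24·8.580·sin(180°/24) = 53.76 mm); the cone at (0.5, 7) is absent (z outside [0.5, 4.5]); the cube at (-2.5, 2.5) is present — its section is the full 20×11.5 rectangle (perimeter 63.00 mm); the r=3.5 sphere at (5.5, 9) slices to a regular 24-gon of circumradius 3.208 (√(r²−h²) with h=1.4 from center) (perimeter = 2·24·3.208·sin(180°/24) = 20.10 mm); Taking the union: the regions partially overlap (shared area 82.87 mm²), so the edge portions inside another operand are dropped and the merged outline is re-measured after clipping — boundary = 86.97 mm. So its perimeter = 86.97 mm. Layer 23 is larger (86.97 vs 78.79 mm).

layer 23 (z = 6.9 mm)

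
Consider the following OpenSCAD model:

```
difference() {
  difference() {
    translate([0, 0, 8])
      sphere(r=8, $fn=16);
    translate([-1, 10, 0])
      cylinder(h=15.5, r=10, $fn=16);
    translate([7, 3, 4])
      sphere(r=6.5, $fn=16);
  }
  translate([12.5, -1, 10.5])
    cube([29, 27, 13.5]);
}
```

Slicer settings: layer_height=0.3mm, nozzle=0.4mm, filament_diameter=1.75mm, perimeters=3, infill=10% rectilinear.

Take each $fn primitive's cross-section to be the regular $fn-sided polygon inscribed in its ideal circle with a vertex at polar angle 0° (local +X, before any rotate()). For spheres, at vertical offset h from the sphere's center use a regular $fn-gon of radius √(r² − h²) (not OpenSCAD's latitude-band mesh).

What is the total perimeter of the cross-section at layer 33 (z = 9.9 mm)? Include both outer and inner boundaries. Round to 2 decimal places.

At z = 9.9 mm: the r=8 sphere contributes a regular 16-gon of circumradius √(8²−1.9²) = 7.771 (perimeter = 2·16·7.771·sin(180°/16) = 48.51 mm); the cylinder at (-1, 10): section is a regular 16-gon, circumradius r=10 (perimeter = 2·16·10.000·sin(180°/16) = 62.43 mm); the r=6.5 sphere at (7, 3) contributes a regular 16-gon of circumradius √(6.5²−5.9²) = 2.728 (perimeter = 2·16·2.728·sin(180°/16) = 17.03 mm); Subtracting the remaining from the first: starting from the r=8 sphere, the r=10 cylinder at (-1, 10) partially overlaps it — only the 74.45 mm² overlap (of its 306.15 mm²) is removed, clipping the outline; the r=6.5 sphere at (7, 3) partially overlaps it — only the 6.20 mm² overlap (of its 22.78 mm²) is removed, clipping the outline — boundary = 43.76 mm; the cube at (12.5, -1) does not reach this height (z outside [10.5, 24]); After the difference (first − rest): none of the subtracted shapes is present at this height, so the result so far is unchanged — boundary = 43.76 mm. Overall, the cross-section is a single solid region. Total boundary length (outer) = 43.76 mm.

43.76 mm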